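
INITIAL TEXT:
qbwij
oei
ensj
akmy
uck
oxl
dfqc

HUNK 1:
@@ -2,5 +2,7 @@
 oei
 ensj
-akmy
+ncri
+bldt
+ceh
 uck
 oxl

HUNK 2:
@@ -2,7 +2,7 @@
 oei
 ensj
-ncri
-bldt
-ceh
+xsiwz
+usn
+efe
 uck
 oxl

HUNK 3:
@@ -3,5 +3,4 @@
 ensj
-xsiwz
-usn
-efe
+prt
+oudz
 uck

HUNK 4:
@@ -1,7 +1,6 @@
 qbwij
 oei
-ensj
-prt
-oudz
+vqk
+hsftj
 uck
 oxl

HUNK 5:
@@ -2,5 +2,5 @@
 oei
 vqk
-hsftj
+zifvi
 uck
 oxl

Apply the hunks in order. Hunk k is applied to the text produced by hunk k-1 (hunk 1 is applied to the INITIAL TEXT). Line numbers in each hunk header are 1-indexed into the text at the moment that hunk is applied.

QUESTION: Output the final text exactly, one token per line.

Hunk 1: at line 2 remove [akmy] add [ncri,bldt,ceh] -> 9 lines: qbwij oei ensj ncri bldt ceh uck oxl dfqc
Hunk 2: at line 2 remove [ncri,bldt,ceh] add [xsiwz,usn,efe] -> 9 lines: qbwij oei ensj xsiwz usn efe uck oxl dfqc
Hunk 3: at line 3 remove [xsiwz,usn,efe] add [prt,oudz] -> 8 lines: qbwij oei ensj prt oudz uck oxl dfqc
Hunk 4: at line 1 remove [ensj,prt,oudz] add [vqk,hsftj] -> 7 lines: qbwij oei vqk hsftj uck oxl dfqc
Hunk 5: at line 2 remove [hsftj] add [zifvi] -> 7 lines: qbwij oei vqk zifvi uck oxl dfqc

Answer: qbwij
oei
vqk
zifvi
uck
oxl
dfqc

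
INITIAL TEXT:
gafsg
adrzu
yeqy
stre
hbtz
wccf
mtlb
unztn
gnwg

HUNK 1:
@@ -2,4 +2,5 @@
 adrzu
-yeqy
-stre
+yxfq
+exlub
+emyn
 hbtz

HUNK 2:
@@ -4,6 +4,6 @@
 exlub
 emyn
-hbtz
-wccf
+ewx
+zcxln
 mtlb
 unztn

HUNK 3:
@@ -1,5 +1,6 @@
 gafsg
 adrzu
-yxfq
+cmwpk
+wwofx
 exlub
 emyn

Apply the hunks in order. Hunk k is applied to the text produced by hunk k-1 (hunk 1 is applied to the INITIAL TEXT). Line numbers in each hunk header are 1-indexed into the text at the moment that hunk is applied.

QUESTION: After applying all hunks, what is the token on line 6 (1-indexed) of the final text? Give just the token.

Answer: emyn

Derivation:
Hunk 1: at line 2 remove [yeqy,stre] add [yxfq,exlub,emyn] -> 10 lines: gafsg adrzu yxfq exlub emyn hbtz wccf mtlb unztn gnwg
Hunk 2: at line 4 remove [hbtz,wccf] add [ewx,zcxln] -> 10 lines: gafsg adrzu yxfq exlub emyn ewx zcxln mtlb unztn gnwg
Hunk 3: at line 1 remove [yxfq] add [cmwpk,wwofx] -> 11 lines: gafsg adrzu cmwpk wwofx exlub emyn ewx zcxln mtlb unztn gnwg
Final line 6: emyn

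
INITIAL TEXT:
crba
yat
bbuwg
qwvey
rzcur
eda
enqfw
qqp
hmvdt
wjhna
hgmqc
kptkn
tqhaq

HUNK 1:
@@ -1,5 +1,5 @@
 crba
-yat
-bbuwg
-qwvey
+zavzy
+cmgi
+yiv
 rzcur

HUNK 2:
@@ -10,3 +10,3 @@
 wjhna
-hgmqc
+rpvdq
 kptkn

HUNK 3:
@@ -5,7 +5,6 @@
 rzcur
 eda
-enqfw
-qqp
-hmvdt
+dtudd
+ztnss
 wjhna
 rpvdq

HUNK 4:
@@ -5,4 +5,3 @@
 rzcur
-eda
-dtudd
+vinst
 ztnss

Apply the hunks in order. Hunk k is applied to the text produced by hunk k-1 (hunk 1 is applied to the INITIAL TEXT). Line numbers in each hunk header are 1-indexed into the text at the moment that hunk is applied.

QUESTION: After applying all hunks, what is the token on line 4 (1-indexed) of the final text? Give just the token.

Answer: yiv

Derivation:
Hunk 1: at line 1 remove [yat,bbuwg,qwvey] add [zavzy,cmgi,yiv] -> 13 lines: crba zavzy cmgi yiv rzcur eda enqfw qqp hmvdt wjhna hgmqc kptkn tqhaq
Hunk 2: at line 10 remove [hgmqc] add [rpvdq] -> 13 lines: crba zavzy cmgi yiv rzcur eda enqfw qqp hmvdt wjhna rpvdq kptkn tqhaq
Hunk 3: at line 5 remove [enqfw,qqp,hmvdt] add [dtudd,ztnss] -> 12 lines: crba zavzy cmgi yiv rzcur eda dtudd ztnss wjhna rpvdq kptkn tqhaq
Hunk 4: at line 5 remove [eda,dtudd] add [vinst] -> 11 lines: crba zavzy cmgi yiv rzcur vinst ztnss wjhna rpvdq kptkn tqhaq
Final line 4: yiv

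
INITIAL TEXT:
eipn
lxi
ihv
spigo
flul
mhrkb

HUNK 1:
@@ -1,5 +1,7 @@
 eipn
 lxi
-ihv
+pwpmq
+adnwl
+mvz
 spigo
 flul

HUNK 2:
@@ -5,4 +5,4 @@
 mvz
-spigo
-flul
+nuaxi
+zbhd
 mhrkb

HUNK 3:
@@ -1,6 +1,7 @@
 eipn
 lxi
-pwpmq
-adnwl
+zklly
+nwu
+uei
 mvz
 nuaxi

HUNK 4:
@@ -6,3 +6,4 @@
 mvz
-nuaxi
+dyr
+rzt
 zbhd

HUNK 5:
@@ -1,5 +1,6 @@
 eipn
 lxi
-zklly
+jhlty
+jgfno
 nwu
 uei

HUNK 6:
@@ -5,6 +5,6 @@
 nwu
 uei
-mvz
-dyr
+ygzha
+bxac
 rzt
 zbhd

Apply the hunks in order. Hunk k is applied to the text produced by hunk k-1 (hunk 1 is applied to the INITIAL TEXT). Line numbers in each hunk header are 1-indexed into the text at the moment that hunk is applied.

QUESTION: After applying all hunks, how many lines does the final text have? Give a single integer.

Answer: 11

Derivation:
Hunk 1: at line 1 remove [ihv] add [pwpmq,adnwl,mvz] -> 8 lines: eipn lxi pwpmq adnwl mvz spigo flul mhrkb
Hunk 2: at line 5 remove [spigo,flul] add [nuaxi,zbhd] -> 8 lines: eipn lxi pwpmq adnwl mvz nuaxi zbhd mhrkb
Hunk 3: at line 1 remove [pwpmq,adnwl] add [zklly,nwu,uei] -> 9 lines: eipn lxi zklly nwu uei mvz nuaxi zbhd mhrkb
Hunk 4: at line 6 remove [nuaxi] add [dyr,rzt] -> 10 lines: eipn lxi zklly nwu uei mvz dyr rzt zbhd mhrkb
Hunk 5: at line 1 remove [zklly] add [jhlty,jgfno] -> 11 lines: eipn lxi jhlty jgfno nwu uei mvz dyr rzt zbhd mhrkb
Hunk 6: at line 5 remove [mvz,dyr] add [ygzha,bxac] -> 11 lines: eipn lxi jhlty jgfno nwu uei ygzha bxac rzt zbhd mhrkb
Final line count: 11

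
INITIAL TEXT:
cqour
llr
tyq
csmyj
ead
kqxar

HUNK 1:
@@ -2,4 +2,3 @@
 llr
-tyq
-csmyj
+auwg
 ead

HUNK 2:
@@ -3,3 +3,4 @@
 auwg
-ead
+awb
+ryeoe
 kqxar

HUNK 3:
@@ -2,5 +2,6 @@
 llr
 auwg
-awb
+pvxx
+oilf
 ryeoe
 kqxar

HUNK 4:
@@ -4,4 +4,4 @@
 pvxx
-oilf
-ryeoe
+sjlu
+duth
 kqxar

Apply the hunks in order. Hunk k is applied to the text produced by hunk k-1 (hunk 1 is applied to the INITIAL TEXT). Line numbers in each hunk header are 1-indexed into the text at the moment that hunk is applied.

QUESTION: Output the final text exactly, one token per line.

Hunk 1: at line 2 remove [tyq,csmyj] add [auwg] -> 5 lines: cqour llr auwg ead kqxar
Hunk 2: at line 3 remove [ead] add [awb,ryeoe] -> 6 lines: cqour llr auwg awb ryeoe kqxar
Hunk 3: at line 2 remove [awb] add [pvxx,oilf] -> 7 lines: cqour llr auwg pvxx oilf ryeoe kqxar
Hunk 4: at line 4 remove [oilf,ryeoe] add [sjlu,duth] -> 7 lines: cqour llr auwg pvxx sjlu duth kqxar

Answer: cqour
llr
auwg
pvxx
sjlu
duth
kqxar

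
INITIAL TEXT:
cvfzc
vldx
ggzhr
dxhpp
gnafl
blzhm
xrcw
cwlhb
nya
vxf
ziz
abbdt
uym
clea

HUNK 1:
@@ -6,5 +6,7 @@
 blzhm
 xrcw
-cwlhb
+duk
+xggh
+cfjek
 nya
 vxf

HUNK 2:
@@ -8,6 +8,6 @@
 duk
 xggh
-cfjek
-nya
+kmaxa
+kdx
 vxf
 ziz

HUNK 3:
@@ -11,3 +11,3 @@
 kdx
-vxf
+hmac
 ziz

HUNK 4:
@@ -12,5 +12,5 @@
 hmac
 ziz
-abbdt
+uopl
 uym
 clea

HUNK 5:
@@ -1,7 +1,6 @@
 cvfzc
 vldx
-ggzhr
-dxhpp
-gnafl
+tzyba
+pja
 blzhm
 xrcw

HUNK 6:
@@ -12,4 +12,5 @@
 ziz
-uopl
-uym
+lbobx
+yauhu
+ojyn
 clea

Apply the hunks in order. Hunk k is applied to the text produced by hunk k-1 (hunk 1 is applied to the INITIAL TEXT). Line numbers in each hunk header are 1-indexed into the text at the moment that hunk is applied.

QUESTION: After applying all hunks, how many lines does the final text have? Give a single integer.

Answer: 16

Derivation:
Hunk 1: at line 6 remove [cwlhb] add [duk,xggh,cfjek] -> 16 lines: cvfzc vldx ggzhr dxhpp gnafl blzhm xrcw duk xggh cfjek nya vxf ziz abbdt uym clea
Hunk 2: at line 8 remove [cfjek,nya] add [kmaxa,kdx] -> 16 lines: cvfzc vldx ggzhr dxhpp gnafl blzhm xrcw duk xggh kmaxa kdx vxf ziz abbdt uym clea
Hunk 3: at line 11 remove [vxf] add [hmac] -> 16 lines: cvfzc vldx ggzhr dxhpp gnafl blzhm xrcw duk xggh kmaxa kdx hmac ziz abbdt uym clea
Hunk 4: at line 12 remove [abbdt] add [uopl] -> 16 lines: cvfzc vldx ggzhr dxhpp gnafl blzhm xrcw duk xggh kmaxa kdx hmac ziz uopl uym clea
Hunk 5: at line 1 remove [ggzhr,dxhpp,gnafl] add [tzyba,pja] -> 15 lines: cvfzc vldx tzyba pja blzhm xrcw duk xggh kmaxa kdx hmac ziz uopl uym clea
Hunk 6: at line 12 remove [uopl,uym] add [lbobx,yauhu,ojyn] -> 16 lines: cvfzc vldx tzyba pja blzhm xrcw duk xggh kmaxa kdx hmac ziz lbobx yauhu ojyn clea
Final line count: 16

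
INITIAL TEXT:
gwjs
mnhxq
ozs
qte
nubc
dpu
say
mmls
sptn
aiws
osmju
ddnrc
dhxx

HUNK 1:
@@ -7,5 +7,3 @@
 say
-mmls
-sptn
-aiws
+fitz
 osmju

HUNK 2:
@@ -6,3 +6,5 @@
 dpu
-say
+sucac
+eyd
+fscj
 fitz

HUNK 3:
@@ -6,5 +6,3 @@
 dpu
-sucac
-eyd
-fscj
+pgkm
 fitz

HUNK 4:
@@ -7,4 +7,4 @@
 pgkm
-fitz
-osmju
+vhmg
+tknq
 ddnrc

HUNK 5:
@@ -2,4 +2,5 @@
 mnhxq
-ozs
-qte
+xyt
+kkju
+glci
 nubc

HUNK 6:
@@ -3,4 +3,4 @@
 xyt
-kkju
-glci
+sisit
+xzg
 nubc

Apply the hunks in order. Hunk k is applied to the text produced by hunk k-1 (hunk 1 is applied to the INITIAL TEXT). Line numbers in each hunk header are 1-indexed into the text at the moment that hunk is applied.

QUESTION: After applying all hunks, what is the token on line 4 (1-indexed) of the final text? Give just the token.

Hunk 1: at line 7 remove [mmls,sptn,aiws] add [fitz] -> 11 lines: gwjs mnhxq ozs qte nubc dpu say fitz osmju ddnrc dhxx
Hunk 2: at line 6 remove [say] add [sucac,eyd,fscj] -> 13 lines: gwjs mnhxq ozs qte nubc dpu sucac eyd fscj fitz osmju ddnrc dhxx
Hunk 3: at line 6 remove [sucac,eyd,fscj] add [pgkm] -> 11 lines: gwjs mnhxq ozs qte nubc dpu pgkm fitz osmju ddnrc dhxx
Hunk 4: at line 7 remove [fitz,osmju] add [vhmg,tknq] -> 11 lines: gwjs mnhxq ozs qte nubc dpu pgkm vhmg tknq ddnrc dhxx
Hunk 5: at line 2 remove [ozs,qte] add [xyt,kkju,glci] -> 12 lines: gwjs mnhxq xyt kkju glci nubc dpu pgkm vhmg tknq ddnrc dhxx
Hunk 6: at line 3 remove [kkju,glci] add [sisit,xzg] -> 12 lines: gwjs mnhxq xyt sisit xzg nubc dpu pgkm vhmg tknq ddnrc dhxx
Final line 4: sisit

Answer: sisit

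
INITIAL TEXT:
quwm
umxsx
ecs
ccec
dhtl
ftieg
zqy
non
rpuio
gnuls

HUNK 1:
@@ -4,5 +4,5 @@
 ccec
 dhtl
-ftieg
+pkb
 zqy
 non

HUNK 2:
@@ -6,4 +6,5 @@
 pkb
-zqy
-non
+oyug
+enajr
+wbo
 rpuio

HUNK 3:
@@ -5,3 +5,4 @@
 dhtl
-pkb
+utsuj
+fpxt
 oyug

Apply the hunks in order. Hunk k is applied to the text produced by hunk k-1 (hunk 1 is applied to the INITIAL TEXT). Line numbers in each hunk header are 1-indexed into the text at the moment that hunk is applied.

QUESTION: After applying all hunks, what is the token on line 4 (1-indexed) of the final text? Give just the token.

Hunk 1: at line 4 remove [ftieg] add [pkb] -> 10 lines: quwm umxsx ecs ccec dhtl pkb zqy non rpuio gnuls
Hunk 2: at line 6 remove [zqy,non] add [oyug,enajr,wbo] -> 11 lines: quwm umxsx ecs ccec dhtl pkb oyug enajr wbo rpuio gnuls
Hunk 3: at line 5 remove [pkb] add [utsuj,fpxt] -> 12 lines: quwm umxsx ecs ccec dhtl utsuj fpxt oyug enajr wbo rpuio gnuls
Final line 4: ccec

Answer: ccec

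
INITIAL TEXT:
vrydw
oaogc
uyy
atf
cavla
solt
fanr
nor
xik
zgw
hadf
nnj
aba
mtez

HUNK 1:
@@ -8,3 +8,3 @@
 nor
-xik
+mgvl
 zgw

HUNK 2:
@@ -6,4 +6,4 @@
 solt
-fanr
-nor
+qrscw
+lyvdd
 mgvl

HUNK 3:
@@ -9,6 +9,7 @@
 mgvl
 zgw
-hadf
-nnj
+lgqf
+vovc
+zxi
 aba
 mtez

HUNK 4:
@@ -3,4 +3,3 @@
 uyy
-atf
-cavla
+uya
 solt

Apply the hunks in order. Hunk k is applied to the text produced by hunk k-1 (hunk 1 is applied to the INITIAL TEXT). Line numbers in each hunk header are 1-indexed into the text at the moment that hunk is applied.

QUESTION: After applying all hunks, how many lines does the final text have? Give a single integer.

Answer: 14

Derivation:
Hunk 1: at line 8 remove [xik] add [mgvl] -> 14 lines: vrydw oaogc uyy atf cavla solt fanr nor mgvl zgw hadf nnj aba mtez
Hunk 2: at line 6 remove [fanr,nor] add [qrscw,lyvdd] -> 14 lines: vrydw oaogc uyy atf cavla solt qrscw lyvdd mgvl zgw hadf nnj aba mtez
Hunk 3: at line 9 remove [hadf,nnj] add [lgqf,vovc,zxi] -> 15 lines: vrydw oaogc uyy atf cavla solt qrscw lyvdd mgvl zgw lgqf vovc zxi aba mtez
Hunk 4: at line 3 remove [atf,cavla] add [uya] -> 14 lines: vrydw oaogc uyy uya solt qrscw lyvdd mgvl zgw lgqf vovc zxi aba mtez
Final line count: 14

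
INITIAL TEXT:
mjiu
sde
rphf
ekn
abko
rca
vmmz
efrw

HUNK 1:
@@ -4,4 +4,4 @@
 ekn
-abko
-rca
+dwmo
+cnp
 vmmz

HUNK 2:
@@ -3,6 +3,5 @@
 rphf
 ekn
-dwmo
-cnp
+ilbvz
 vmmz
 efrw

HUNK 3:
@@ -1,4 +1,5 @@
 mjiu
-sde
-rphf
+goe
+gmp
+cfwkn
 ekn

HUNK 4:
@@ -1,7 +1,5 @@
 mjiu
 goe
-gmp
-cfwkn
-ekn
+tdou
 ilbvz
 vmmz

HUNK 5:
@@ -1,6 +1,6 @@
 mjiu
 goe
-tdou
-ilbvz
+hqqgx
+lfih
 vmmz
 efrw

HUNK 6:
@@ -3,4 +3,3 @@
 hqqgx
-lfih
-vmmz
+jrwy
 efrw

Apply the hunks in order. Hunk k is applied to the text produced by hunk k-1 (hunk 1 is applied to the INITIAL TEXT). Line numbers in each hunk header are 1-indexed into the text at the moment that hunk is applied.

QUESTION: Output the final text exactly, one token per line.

Hunk 1: at line 4 remove [abko,rca] add [dwmo,cnp] -> 8 lines: mjiu sde rphf ekn dwmo cnp vmmz efrw
Hunk 2: at line 3 remove [dwmo,cnp] add [ilbvz] -> 7 lines: mjiu sde rphf ekn ilbvz vmmz efrw
Hunk 3: at line 1 remove [sde,rphf] add [goe,gmp,cfwkn] -> 8 lines: mjiu goe gmp cfwkn ekn ilbvz vmmz efrw
Hunk 4: at line 1 remove [gmp,cfwkn,ekn] add [tdou] -> 6 lines: mjiu goe tdou ilbvz vmmz efrw
Hunk 5: at line 1 remove [tdou,ilbvz] add [hqqgx,lfih] -> 6 lines: mjiu goe hqqgx lfih vmmz efrw
Hunk 6: at line 3 remove [lfih,vmmz] add [jrwy] -> 5 lines: mjiu goe hqqgx jrwy efrw

Answer: mjiu
goe
hqqgx
jrwy
efrw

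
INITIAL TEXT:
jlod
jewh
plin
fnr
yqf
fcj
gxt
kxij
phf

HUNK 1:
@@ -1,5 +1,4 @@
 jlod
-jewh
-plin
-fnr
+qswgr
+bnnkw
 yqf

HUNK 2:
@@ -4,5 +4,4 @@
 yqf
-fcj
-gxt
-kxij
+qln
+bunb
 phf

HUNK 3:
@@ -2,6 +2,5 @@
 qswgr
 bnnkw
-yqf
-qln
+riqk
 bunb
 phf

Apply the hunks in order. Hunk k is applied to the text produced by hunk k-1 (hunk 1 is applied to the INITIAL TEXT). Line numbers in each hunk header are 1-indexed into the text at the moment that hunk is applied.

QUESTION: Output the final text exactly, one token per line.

Hunk 1: at line 1 remove [jewh,plin,fnr] add [qswgr,bnnkw] -> 8 lines: jlod qswgr bnnkw yqf fcj gxt kxij phf
Hunk 2: at line 4 remove [fcj,gxt,kxij] add [qln,bunb] -> 7 lines: jlod qswgr bnnkw yqf qln bunb phf
Hunk 3: at line 2 remove [yqf,qln] add [riqk] -> 6 lines: jlod qswgr bnnkw riqk bunb phf

Answer: jlod
qswgr
bnnkw
riqk
bunb
phf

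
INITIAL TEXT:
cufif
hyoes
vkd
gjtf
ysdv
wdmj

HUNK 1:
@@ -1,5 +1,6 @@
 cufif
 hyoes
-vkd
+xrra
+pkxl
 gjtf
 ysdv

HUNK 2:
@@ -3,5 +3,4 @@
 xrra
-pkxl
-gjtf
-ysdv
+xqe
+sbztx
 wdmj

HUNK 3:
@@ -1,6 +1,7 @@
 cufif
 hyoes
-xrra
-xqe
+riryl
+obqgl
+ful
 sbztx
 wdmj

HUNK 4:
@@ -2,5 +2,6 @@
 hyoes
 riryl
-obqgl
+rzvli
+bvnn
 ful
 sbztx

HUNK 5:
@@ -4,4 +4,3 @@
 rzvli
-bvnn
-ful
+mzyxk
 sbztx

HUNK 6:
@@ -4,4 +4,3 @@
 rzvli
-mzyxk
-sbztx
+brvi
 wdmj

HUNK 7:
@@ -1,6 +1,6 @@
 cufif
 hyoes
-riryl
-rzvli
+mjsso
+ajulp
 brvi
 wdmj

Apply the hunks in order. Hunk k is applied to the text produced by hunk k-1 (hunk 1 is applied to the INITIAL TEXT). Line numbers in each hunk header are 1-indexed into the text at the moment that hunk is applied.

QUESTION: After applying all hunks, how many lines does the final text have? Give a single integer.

Answer: 6

Derivation:
Hunk 1: at line 1 remove [vkd] add [xrra,pkxl] -> 7 lines: cufif hyoes xrra pkxl gjtf ysdv wdmj
Hunk 2: at line 3 remove [pkxl,gjtf,ysdv] add [xqe,sbztx] -> 6 lines: cufif hyoes xrra xqe sbztx wdmj
Hunk 3: at line 1 remove [xrra,xqe] add [riryl,obqgl,ful] -> 7 lines: cufif hyoes riryl obqgl ful sbztx wdmj
Hunk 4: at line 2 remove [obqgl] add [rzvli,bvnn] -> 8 lines: cufif hyoes riryl rzvli bvnn ful sbztx wdmj
Hunk 5: at line 4 remove [bvnn,ful] add [mzyxk] -> 7 lines: cufif hyoes riryl rzvli mzyxk sbztx wdmj
Hunk 6: at line 4 remove [mzyxk,sbztx] add [brvi] -> 6 lines: cufif hyoes riryl rzvli brvi wdmj
Hunk 7: at line 1 remove [riryl,rzvli] add [mjsso,ajulp] -> 6 lines: cufif hyoes mjsso ajulp brvi wdmj
Final line count: 6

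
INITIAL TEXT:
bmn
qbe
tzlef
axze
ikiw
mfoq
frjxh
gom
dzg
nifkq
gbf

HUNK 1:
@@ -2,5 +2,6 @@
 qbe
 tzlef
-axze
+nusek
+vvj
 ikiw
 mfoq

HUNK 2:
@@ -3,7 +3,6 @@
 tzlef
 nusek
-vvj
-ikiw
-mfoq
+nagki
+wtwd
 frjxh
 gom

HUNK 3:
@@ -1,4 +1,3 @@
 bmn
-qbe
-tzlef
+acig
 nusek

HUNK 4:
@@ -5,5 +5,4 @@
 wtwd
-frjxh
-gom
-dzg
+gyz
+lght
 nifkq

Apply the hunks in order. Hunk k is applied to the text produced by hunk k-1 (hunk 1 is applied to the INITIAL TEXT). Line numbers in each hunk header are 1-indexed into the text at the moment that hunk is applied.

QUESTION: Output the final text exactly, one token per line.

Hunk 1: at line 2 remove [axze] add [nusek,vvj] -> 12 lines: bmn qbe tzlef nusek vvj ikiw mfoq frjxh gom dzg nifkq gbf
Hunk 2: at line 3 remove [vvj,ikiw,mfoq] add [nagki,wtwd] -> 11 lines: bmn qbe tzlef nusek nagki wtwd frjxh gom dzg nifkq gbf
Hunk 3: at line 1 remove [qbe,tzlef] add [acig] -> 10 lines: bmn acig nusek nagki wtwd frjxh gom dzg nifkq gbf
Hunk 4: at line 5 remove [frjxh,gom,dzg] add [gyz,lght] -> 9 lines: bmn acig nusek nagki wtwd gyz lght nifkq gbf

Answer: bmn
acig
nusek
nagki
wtwd
gyz
lght
nifkq
gbf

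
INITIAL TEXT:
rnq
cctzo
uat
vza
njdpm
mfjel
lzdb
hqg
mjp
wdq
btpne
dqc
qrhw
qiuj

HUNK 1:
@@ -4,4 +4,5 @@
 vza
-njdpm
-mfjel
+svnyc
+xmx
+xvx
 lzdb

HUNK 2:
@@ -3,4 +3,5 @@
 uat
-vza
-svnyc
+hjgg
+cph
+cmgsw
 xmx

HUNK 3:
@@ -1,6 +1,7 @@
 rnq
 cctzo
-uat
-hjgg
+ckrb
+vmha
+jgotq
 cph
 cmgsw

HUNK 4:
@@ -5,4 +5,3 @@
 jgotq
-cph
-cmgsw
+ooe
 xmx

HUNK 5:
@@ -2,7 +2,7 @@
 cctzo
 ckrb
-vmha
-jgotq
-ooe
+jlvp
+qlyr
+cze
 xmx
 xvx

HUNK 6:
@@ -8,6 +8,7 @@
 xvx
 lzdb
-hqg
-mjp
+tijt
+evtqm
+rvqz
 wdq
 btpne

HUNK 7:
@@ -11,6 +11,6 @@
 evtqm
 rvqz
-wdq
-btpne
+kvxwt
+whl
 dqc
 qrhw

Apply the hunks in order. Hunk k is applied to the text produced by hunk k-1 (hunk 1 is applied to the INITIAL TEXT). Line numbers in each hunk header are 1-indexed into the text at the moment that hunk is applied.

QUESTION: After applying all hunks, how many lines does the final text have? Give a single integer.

Hunk 1: at line 4 remove [njdpm,mfjel] add [svnyc,xmx,xvx] -> 15 lines: rnq cctzo uat vza svnyc xmx xvx lzdb hqg mjp wdq btpne dqc qrhw qiuj
Hunk 2: at line 3 remove [vza,svnyc] add [hjgg,cph,cmgsw] -> 16 lines: rnq cctzo uat hjgg cph cmgsw xmx xvx lzdb hqg mjp wdq btpne dqc qrhw qiuj
Hunk 3: at line 1 remove [uat,hjgg] add [ckrb,vmha,jgotq] -> 17 lines: rnq cctzo ckrb vmha jgotq cph cmgsw xmx xvx lzdb hqg mjp wdq btpne dqc qrhw qiuj
Hunk 4: at line 5 remove [cph,cmgsw] add [ooe] -> 16 lines: rnq cctzo ckrb vmha jgotq ooe xmx xvx lzdb hqg mjp wdq btpne dqc qrhw qiuj
Hunk 5: at line 2 remove [vmha,jgotq,ooe] add [jlvp,qlyr,cze] -> 16 lines: rnq cctzo ckrb jlvp qlyr cze xmx xvx lzdb hqg mjp wdq btpne dqc qrhw qiuj
Hunk 6: at line 8 remove [hqg,mjp] add [tijt,evtqm,rvqz] -> 17 lines: rnq cctzo ckrb jlvp qlyr cze xmx xvx lzdb tijt evtqm rvqz wdq btpne dqc qrhw qiuj
Hunk 7: at line 11 remove [wdq,btpne] add [kvxwt,whl] -> 17 lines: rnq cctzo ckrb jlvp qlyr cze xmx xvx lzdb tijt evtqm rvqz kvxwt whl dqc qrhw qiuj
Final line count: 17

Answer: 17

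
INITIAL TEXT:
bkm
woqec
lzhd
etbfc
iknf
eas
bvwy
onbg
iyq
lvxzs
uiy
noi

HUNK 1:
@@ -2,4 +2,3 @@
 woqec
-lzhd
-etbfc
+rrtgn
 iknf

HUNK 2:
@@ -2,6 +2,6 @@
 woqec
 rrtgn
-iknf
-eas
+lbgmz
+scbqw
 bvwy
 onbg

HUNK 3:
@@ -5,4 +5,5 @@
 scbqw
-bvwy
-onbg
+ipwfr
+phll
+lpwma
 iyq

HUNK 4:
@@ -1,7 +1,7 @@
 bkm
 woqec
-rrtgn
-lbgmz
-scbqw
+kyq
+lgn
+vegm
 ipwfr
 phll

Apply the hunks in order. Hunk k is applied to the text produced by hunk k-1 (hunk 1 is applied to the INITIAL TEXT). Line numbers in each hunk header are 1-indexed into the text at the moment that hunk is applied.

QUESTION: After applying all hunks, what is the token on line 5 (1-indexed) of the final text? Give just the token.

Answer: vegm

Derivation:
Hunk 1: at line 2 remove [lzhd,etbfc] add [rrtgn] -> 11 lines: bkm woqec rrtgn iknf eas bvwy onbg iyq lvxzs uiy noi
Hunk 2: at line 2 remove [iknf,eas] add [lbgmz,scbqw] -> 11 lines: bkm woqec rrtgn lbgmz scbqw bvwy onbg iyq lvxzs uiy noi
Hunk 3: at line 5 remove [bvwy,onbg] add [ipwfr,phll,lpwma] -> 12 lines: bkm woqec rrtgn lbgmz scbqw ipwfr phll lpwma iyq lvxzs uiy noi
Hunk 4: at line 1 remove [rrtgn,lbgmz,scbqw] add [kyq,lgn,vegm] -> 12 lines: bkm woqec kyq lgn vegm ipwfr phll lpwma iyq lvxzs uiy noi
Final line 5: vegm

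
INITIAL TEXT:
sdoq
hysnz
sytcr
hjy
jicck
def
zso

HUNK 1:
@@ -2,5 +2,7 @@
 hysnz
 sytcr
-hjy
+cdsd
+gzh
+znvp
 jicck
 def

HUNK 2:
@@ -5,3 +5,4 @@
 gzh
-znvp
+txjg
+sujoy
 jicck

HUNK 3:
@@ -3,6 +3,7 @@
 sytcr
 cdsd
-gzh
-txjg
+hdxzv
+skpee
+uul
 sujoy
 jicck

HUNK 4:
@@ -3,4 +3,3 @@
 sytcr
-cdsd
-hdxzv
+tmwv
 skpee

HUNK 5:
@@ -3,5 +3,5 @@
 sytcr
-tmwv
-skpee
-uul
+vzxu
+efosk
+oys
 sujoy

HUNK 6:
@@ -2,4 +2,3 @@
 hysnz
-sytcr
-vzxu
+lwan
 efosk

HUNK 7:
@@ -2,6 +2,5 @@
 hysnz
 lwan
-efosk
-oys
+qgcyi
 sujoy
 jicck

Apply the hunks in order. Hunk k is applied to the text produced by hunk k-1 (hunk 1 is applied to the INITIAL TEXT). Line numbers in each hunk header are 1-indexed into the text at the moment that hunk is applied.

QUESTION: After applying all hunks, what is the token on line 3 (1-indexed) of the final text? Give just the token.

Answer: lwan

Derivation:
Hunk 1: at line 2 remove [hjy] add [cdsd,gzh,znvp] -> 9 lines: sdoq hysnz sytcr cdsd gzh znvp jicck def zso
Hunk 2: at line 5 remove [znvp] add [txjg,sujoy] -> 10 lines: sdoq hysnz sytcr cdsd gzh txjg sujoy jicck def zso
Hunk 3: at line 3 remove [gzh,txjg] add [hdxzv,skpee,uul] -> 11 lines: sdoq hysnz sytcr cdsd hdxzv skpee uul sujoy jicck def zso
Hunk 4: at line 3 remove [cdsd,hdxzv] add [tmwv] -> 10 lines: sdoq hysnz sytcr tmwv skpee uul sujoy jicck def zso
Hunk 5: at line 3 remove [tmwv,skpee,uul] add [vzxu,efosk,oys] -> 10 lines: sdoq hysnz sytcr vzxu efosk oys sujoy jicck def zso
Hunk 6: at line 2 remove [sytcr,vzxu] add [lwan] -> 9 lines: sdoq hysnz lwan efosk oys sujoy jicck def zso
Hunk 7: at line 2 remove [efosk,oys] add [qgcyi] -> 8 lines: sdoq hysnz lwan qgcyi sujoy jicck def zso
Final line 3: lwan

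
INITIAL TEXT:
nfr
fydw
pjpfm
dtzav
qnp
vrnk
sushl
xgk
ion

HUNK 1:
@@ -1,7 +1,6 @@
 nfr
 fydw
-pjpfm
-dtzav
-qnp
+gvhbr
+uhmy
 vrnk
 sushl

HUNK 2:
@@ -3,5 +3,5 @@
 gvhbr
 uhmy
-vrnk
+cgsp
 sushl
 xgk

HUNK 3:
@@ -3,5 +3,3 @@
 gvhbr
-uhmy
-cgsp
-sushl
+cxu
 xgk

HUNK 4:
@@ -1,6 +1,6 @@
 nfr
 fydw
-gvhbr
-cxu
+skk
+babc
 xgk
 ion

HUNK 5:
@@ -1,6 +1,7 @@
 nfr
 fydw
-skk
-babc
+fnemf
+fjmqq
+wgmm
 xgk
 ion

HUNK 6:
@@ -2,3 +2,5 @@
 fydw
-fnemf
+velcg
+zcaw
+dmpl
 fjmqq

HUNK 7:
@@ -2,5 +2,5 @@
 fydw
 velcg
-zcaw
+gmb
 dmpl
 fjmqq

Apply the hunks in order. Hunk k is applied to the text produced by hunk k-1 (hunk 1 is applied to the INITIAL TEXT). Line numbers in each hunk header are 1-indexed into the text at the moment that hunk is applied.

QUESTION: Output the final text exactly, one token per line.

Hunk 1: at line 1 remove [pjpfm,dtzav,qnp] add [gvhbr,uhmy] -> 8 lines: nfr fydw gvhbr uhmy vrnk sushl xgk ion
Hunk 2: at line 3 remove [vrnk] add [cgsp] -> 8 lines: nfr fydw gvhbr uhmy cgsp sushl xgk ion
Hunk 3: at line 3 remove [uhmy,cgsp,sushl] add [cxu] -> 6 lines: nfr fydw gvhbr cxu xgk ion
Hunk 4: at line 1 remove [gvhbr,cxu] add [skk,babc] -> 6 lines: nfr fydw skk babc xgk ion
Hunk 5: at line 1 remove [skk,babc] add [fnemf,fjmqq,wgmm] -> 7 lines: nfr fydw fnemf fjmqq wgmm xgk ion
Hunk 6: at line 2 remove [fnemf] add [velcg,zcaw,dmpl] -> 9 lines: nfr fydw velcg zcaw dmpl fjmqq wgmm xgk ion
Hunk 7: at line 2 remove [zcaw] add [gmb] -> 9 lines: nfr fydw velcg gmb dmpl fjmqq wgmm xgk ion

Answer: nfr
fydw
velcg
gmb
dmpl
fjmqq
wgmm
xgk
ion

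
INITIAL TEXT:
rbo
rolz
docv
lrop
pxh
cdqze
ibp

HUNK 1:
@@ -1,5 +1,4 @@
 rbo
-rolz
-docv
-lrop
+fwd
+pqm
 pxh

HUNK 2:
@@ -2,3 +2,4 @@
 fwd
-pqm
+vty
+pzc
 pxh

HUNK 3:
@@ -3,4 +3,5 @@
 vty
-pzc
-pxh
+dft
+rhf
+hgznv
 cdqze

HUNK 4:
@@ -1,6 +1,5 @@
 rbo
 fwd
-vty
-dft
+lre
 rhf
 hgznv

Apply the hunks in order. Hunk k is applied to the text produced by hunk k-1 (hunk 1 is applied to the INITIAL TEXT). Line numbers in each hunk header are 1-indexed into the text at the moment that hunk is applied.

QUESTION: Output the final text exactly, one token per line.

Answer: rbo
fwd
lre
rhf
hgznv
cdqze
ibp

Derivation:
Hunk 1: at line 1 remove [rolz,docv,lrop] add [fwd,pqm] -> 6 lines: rbo fwd pqm pxh cdqze ibp
Hunk 2: at line 2 remove [pqm] add [vty,pzc] -> 7 lines: rbo fwd vty pzc pxh cdqze ibp
Hunk 3: at line 3 remove [pzc,pxh] add [dft,rhf,hgznv] -> 8 lines: rbo fwd vty dft rhf hgznv cdqze ibp
Hunk 4: at line 1 remove [vty,dft] add [lre] -> 7 lines: rbo fwd lre rhf hgznv cdqze ibp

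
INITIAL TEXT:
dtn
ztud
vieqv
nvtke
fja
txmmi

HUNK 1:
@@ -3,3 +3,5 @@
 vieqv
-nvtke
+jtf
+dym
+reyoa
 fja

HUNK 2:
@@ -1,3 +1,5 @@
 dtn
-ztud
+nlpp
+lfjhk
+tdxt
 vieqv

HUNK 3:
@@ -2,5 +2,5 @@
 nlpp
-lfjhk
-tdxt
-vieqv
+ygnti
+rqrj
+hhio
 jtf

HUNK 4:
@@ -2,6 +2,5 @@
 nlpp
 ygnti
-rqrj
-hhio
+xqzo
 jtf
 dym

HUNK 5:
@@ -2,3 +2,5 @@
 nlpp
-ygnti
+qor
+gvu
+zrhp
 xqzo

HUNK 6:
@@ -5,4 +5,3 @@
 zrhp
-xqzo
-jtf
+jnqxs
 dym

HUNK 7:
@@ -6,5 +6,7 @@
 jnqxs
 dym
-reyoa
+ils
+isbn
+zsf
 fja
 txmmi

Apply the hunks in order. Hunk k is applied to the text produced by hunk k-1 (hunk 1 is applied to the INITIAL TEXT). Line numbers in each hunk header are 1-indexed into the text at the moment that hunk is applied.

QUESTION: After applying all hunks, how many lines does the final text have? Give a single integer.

Hunk 1: at line 3 remove [nvtke] add [jtf,dym,reyoa] -> 8 lines: dtn ztud vieqv jtf dym reyoa fja txmmi
Hunk 2: at line 1 remove [ztud] add [nlpp,lfjhk,tdxt] -> 10 lines: dtn nlpp lfjhk tdxt vieqv jtf dym reyoa fja txmmi
Hunk 3: at line 2 remove [lfjhk,tdxt,vieqv] add [ygnti,rqrj,hhio] -> 10 lines: dtn nlpp ygnti rqrj hhio jtf dym reyoa fja txmmi
Hunk 4: at line 2 remove [rqrj,hhio] add [xqzo] -> 9 lines: dtn nlpp ygnti xqzo jtf dym reyoa fja txmmi
Hunk 5: at line 2 remove [ygnti] add [qor,gvu,zrhp] -> 11 lines: dtn nlpp qor gvu zrhp xqzo jtf dym reyoa fja txmmi
Hunk 6: at line 5 remove [xqzo,jtf] add [jnqxs] -> 10 lines: dtn nlpp qor gvu zrhp jnqxs dym reyoa fja txmmi
Hunk 7: at line 6 remove [reyoa] add [ils,isbn,zsf] -> 12 lines: dtn nlpp qor gvu zrhp jnqxs dym ils isbn zsf fja txmmi
Final line count: 12

Answer: 12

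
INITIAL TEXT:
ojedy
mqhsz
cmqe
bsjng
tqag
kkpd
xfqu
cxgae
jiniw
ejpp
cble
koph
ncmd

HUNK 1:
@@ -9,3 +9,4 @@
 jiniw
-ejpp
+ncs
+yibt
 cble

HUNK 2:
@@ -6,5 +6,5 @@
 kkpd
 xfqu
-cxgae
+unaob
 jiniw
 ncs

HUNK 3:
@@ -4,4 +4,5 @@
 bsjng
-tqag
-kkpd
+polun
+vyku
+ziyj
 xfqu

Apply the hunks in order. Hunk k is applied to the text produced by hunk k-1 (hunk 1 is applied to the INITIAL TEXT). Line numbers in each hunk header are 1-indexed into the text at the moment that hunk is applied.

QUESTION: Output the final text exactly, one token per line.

Hunk 1: at line 9 remove [ejpp] add [ncs,yibt] -> 14 lines: ojedy mqhsz cmqe bsjng tqag kkpd xfqu cxgae jiniw ncs yibt cble koph ncmd
Hunk 2: at line 6 remove [cxgae] add [unaob] -> 14 lines: ojedy mqhsz cmqe bsjng tqag kkpd xfqu unaob jiniw ncs yibt cble koph ncmd
Hunk 3: at line 4 remove [tqag,kkpd] add [polun,vyku,ziyj] -> 15 lines: ojedy mqhsz cmqe bsjng polun vyku ziyj xfqu unaob jiniw ncs yibt cble koph ncmd

Answer: ojedy
mqhsz
cmqe
bsjng
polun
vyku
ziyj
xfqu
unaob
jiniw
ncs
yibt
cble
koph
ncmd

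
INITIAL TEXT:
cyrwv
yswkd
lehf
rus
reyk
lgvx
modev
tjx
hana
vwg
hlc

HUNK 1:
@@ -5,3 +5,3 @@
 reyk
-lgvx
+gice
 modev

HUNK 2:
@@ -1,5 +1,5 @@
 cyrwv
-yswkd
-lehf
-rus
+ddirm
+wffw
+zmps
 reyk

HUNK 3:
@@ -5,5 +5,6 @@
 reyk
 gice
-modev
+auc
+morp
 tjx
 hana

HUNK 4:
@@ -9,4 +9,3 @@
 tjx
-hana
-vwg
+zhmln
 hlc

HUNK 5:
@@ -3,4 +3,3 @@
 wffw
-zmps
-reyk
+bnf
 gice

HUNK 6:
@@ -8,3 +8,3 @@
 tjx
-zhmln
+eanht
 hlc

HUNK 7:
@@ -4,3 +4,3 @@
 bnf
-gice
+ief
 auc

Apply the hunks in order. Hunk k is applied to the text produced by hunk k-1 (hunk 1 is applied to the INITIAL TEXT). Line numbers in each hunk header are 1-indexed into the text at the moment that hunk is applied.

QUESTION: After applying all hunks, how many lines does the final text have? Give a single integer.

Answer: 10

Derivation:
Hunk 1: at line 5 remove [lgvx] add [gice] -> 11 lines: cyrwv yswkd lehf rus reyk gice modev tjx hana vwg hlc
Hunk 2: at line 1 remove [yswkd,lehf,rus] add [ddirm,wffw,zmps] -> 11 lines: cyrwv ddirm wffw zmps reyk gice modev tjx hana vwg hlc
Hunk 3: at line 5 remove [modev] add [auc,morp] -> 12 lines: cyrwv ddirm wffw zmps reyk gice auc morp tjx hana vwg hlc
Hunk 4: at line 9 remove [hana,vwg] add [zhmln] -> 11 lines: cyrwv ddirm wffw zmps reyk gice auc morp tjx zhmln hlc
Hunk 5: at line 3 remove [zmps,reyk] add [bnf] -> 10 lines: cyrwv ddirm wffw bnf gice auc morp tjx zhmln hlc
Hunk 6: at line 8 remove [zhmln] add [eanht] -> 10 lines: cyrwv ddirm wffw bnf gice auc morp tjx eanht hlc
Hunk 7: at line 4 remove [gice] add [ief] -> 10 lines: cyrwv ddirm wffw bnf ief auc morp tjx eanht hlc
Final line count: 10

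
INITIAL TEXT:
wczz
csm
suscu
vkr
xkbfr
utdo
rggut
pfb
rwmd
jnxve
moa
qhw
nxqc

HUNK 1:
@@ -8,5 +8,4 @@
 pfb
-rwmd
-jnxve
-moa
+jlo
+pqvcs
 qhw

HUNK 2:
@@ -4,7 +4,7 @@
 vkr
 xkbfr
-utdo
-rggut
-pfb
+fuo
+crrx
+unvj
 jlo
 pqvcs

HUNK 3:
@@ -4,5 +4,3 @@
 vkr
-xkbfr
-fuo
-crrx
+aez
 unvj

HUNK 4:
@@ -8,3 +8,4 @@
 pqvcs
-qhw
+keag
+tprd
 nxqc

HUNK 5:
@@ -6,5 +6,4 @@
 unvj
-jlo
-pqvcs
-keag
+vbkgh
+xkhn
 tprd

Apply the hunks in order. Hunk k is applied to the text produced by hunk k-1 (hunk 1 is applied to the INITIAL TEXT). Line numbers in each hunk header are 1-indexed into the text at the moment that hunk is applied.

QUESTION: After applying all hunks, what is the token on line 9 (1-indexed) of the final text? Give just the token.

Hunk 1: at line 8 remove [rwmd,jnxve,moa] add [jlo,pqvcs] -> 12 lines: wczz csm suscu vkr xkbfr utdo rggut pfb jlo pqvcs qhw nxqc
Hunk 2: at line 4 remove [utdo,rggut,pfb] add [fuo,crrx,unvj] -> 12 lines: wczz csm suscu vkr xkbfr fuo crrx unvj jlo pqvcs qhw nxqc
Hunk 3: at line 4 remove [xkbfr,fuo,crrx] add [aez] -> 10 lines: wczz csm suscu vkr aez unvj jlo pqvcs qhw nxqc
Hunk 4: at line 8 remove [qhw] add [keag,tprd] -> 11 lines: wczz csm suscu vkr aez unvj jlo pqvcs keag tprd nxqc
Hunk 5: at line 6 remove [jlo,pqvcs,keag] add [vbkgh,xkhn] -> 10 lines: wczz csm suscu vkr aez unvj vbkgh xkhn tprd nxqc
Final line 9: tprd

Answer: tprd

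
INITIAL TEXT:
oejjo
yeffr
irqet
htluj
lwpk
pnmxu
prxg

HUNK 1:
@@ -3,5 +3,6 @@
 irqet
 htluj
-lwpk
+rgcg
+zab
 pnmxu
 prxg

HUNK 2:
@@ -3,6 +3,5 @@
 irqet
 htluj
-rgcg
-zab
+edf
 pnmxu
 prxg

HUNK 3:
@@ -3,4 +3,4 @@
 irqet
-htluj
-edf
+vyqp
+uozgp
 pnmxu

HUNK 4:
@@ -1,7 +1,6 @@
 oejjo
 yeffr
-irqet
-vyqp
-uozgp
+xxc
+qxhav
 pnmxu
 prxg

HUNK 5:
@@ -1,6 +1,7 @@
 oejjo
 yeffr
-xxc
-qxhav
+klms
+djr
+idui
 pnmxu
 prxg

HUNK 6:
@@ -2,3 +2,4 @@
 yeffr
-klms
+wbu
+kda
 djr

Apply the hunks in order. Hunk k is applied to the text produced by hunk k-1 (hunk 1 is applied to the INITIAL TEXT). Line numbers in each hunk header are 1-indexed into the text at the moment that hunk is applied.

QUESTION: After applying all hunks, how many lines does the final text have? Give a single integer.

Hunk 1: at line 3 remove [lwpk] add [rgcg,zab] -> 8 lines: oejjo yeffr irqet htluj rgcg zab pnmxu prxg
Hunk 2: at line 3 remove [rgcg,zab] add [edf] -> 7 lines: oejjo yeffr irqet htluj edf pnmxu prxg
Hunk 3: at line 3 remove [htluj,edf] add [vyqp,uozgp] -> 7 lines: oejjo yeffr irqet vyqp uozgp pnmxu prxg
Hunk 4: at line 1 remove [irqet,vyqp,uozgp] add [xxc,qxhav] -> 6 lines: oejjo yeffr xxc qxhav pnmxu prxg
Hunk 5: at line 1 remove [xxc,qxhav] add [klms,djr,idui] -> 7 lines: oejjo yeffr klms djr idui pnmxu prxg
Hunk 6: at line 2 remove [klms] add [wbu,kda] -> 8 lines: oejjo yeffr wbu kda djr idui pnmxu prxg
Final line count: 8

Answer: 8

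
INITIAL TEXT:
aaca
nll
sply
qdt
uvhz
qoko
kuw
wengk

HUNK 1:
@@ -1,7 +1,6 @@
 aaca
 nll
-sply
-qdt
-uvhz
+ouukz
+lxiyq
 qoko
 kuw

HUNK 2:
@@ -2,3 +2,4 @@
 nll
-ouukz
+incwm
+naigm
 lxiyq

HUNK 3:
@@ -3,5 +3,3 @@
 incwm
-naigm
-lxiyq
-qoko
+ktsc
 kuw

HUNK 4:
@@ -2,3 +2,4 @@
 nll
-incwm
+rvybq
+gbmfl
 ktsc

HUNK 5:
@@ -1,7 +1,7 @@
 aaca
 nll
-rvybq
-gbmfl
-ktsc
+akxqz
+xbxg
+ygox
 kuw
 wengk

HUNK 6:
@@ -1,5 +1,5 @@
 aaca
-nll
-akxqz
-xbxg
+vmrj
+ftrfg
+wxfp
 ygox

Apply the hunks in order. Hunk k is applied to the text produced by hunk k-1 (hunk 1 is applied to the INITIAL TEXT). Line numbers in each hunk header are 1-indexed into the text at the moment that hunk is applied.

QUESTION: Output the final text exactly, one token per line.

Hunk 1: at line 1 remove [sply,qdt,uvhz] add [ouukz,lxiyq] -> 7 lines: aaca nll ouukz lxiyq qoko kuw wengk
Hunk 2: at line 2 remove [ouukz] add [incwm,naigm] -> 8 lines: aaca nll incwm naigm lxiyq qoko kuw wengk
Hunk 3: at line 3 remove [naigm,lxiyq,qoko] add [ktsc] -> 6 lines: aaca nll incwm ktsc kuw wengk
Hunk 4: at line 2 remove [incwm] add [rvybq,gbmfl] -> 7 lines: aaca nll rvybq gbmfl ktsc kuw wengk
Hunk 5: at line 1 remove [rvybq,gbmfl,ktsc] add [akxqz,xbxg,ygox] -> 7 lines: aaca nll akxqz xbxg ygox kuw wengk
Hunk 6: at line 1 remove [nll,akxqz,xbxg] add [vmrj,ftrfg,wxfp] -> 7 lines: aaca vmrj ftrfg wxfp ygox kuw wengk

Answer: aaca
vmrj
ftrfg
wxfp
ygox
kuw
wengk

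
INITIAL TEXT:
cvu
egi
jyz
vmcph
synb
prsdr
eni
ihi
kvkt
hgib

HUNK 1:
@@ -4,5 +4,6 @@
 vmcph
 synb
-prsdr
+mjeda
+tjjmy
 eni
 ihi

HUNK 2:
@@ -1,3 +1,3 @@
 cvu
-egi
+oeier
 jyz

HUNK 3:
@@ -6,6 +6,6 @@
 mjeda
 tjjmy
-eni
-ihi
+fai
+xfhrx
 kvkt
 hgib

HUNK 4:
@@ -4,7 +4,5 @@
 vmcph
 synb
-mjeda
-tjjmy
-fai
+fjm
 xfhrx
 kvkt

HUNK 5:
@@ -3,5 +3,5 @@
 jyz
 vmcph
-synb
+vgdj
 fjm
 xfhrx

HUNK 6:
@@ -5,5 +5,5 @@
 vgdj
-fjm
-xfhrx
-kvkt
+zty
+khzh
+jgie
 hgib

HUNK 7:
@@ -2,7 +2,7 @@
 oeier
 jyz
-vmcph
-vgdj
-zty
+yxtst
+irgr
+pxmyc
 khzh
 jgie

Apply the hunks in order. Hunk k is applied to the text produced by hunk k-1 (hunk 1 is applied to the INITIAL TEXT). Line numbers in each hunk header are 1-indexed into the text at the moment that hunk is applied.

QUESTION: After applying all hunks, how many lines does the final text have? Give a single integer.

Hunk 1: at line 4 remove [prsdr] add [mjeda,tjjmy] -> 11 lines: cvu egi jyz vmcph synb mjeda tjjmy eni ihi kvkt hgib
Hunk 2: at line 1 remove [egi] add [oeier] -> 11 lines: cvu oeier jyz vmcph synb mjeda tjjmy eni ihi kvkt hgib
Hunk 3: at line 6 remove [eni,ihi] add [fai,xfhrx] -> 11 lines: cvu oeier jyz vmcph synb mjeda tjjmy fai xfhrx kvkt hgib
Hunk 4: at line 4 remove [mjeda,tjjmy,fai] add [fjm] -> 9 lines: cvu oeier jyz vmcph synb fjm xfhrx kvkt hgib
Hunk 5: at line 3 remove [synb] add [vgdj] -> 9 lines: cvu oeier jyz vmcph vgdj fjm xfhrx kvkt hgib
Hunk 6: at line 5 remove [fjm,xfhrx,kvkt] add [zty,khzh,jgie] -> 9 lines: cvu oeier jyz vmcph vgdj zty khzh jgie hgib
Hunk 7: at line 2 remove [vmcph,vgdj,zty] add [yxtst,irgr,pxmyc] -> 9 lines: cvu oeier jyz yxtst irgr pxmyc khzh jgie hgib
Final line count: 9

Answer: 9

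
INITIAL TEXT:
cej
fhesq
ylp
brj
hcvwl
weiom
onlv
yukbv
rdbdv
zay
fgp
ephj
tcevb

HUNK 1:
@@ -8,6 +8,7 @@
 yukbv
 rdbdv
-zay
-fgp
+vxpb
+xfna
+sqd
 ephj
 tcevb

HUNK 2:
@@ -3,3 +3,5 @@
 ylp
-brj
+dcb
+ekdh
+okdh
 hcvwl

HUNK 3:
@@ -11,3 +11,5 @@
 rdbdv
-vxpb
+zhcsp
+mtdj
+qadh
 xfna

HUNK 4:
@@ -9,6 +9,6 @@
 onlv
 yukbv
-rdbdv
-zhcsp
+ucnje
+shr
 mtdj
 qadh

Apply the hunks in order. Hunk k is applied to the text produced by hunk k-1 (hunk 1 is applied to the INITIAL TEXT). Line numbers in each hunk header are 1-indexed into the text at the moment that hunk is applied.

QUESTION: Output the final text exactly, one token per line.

Answer: cej
fhesq
ylp
dcb
ekdh
okdh
hcvwl
weiom
onlv
yukbv
ucnje
shr
mtdj
qadh
xfna
sqd
ephj
tcevb

Derivation:
Hunk 1: at line 8 remove [zay,fgp] add [vxpb,xfna,sqd] -> 14 lines: cej fhesq ylp brj hcvwl weiom onlv yukbv rdbdv vxpb xfna sqd ephj tcevb
Hunk 2: at line 3 remove [brj] add [dcb,ekdh,okdh] -> 16 lines: cej fhesq ylp dcb ekdh okdh hcvwl weiom onlv yukbv rdbdv vxpb xfna sqd ephj tcevb
Hunk 3: at line 11 remove [vxpb] add [zhcsp,mtdj,qadh] -> 18 lines: cej fhesq ylp dcb ekdh okdh hcvwl weiom onlv yukbv rdbdv zhcsp mtdj qadh xfna sqd ephj tcevb
Hunk 4: at line 9 remove [rdbdv,zhcsp] add [ucnje,shr] -> 18 lines: cej fhesq ylp dcb ekdh okdh hcvwl weiom onlv yukbv ucnje shr mtdj qadh xfna sqd ephj tcevb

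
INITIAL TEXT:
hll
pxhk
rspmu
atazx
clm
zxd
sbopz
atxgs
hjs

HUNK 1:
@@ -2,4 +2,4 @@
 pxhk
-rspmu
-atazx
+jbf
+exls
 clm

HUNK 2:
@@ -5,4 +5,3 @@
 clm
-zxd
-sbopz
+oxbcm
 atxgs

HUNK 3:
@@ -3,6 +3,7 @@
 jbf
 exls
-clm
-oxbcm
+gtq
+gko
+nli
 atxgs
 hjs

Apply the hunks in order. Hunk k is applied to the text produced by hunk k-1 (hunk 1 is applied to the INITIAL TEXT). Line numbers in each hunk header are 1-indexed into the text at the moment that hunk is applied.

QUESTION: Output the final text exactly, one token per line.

Answer: hll
pxhk
jbf
exls
gtq
gko
nli
atxgs
hjs

Derivation:
Hunk 1: at line 2 remove [rspmu,atazx] add [jbf,exls] -> 9 lines: hll pxhk jbf exls clm zxd sbopz atxgs hjs
Hunk 2: at line 5 remove [zxd,sbopz] add [oxbcm] -> 8 lines: hll pxhk jbf exls clm oxbcm atxgs hjs
Hunk 3: at line 3 remove [clm,oxbcm] add [gtq,gko,nli] -> 9 lines: hll pxhk jbf exls gtq gko nli atxgs hjs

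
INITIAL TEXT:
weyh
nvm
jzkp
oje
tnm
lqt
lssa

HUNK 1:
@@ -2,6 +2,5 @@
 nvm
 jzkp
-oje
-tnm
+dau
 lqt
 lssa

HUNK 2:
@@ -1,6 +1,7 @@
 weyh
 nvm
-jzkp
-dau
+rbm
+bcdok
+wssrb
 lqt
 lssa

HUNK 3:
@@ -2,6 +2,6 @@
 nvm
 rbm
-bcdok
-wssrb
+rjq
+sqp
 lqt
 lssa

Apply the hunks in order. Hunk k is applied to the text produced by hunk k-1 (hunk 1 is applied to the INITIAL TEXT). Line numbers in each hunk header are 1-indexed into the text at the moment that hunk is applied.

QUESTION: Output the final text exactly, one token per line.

Answer: weyh
nvm
rbm
rjq
sqp
lqt
lssa

Derivation:
Hunk 1: at line 2 remove [oje,tnm] add [dau] -> 6 lines: weyh nvm jzkp dau lqt lssa
Hunk 2: at line 1 remove [jzkp,dau] add [rbm,bcdok,wssrb] -> 7 lines: weyh nvm rbm bcdok wssrb lqt lssa
Hunk 3: at line 2 remove [bcdok,wssrb] add [rjq,sqp] -> 7 lines: weyh nvm rbm rjq sqp lqt lssa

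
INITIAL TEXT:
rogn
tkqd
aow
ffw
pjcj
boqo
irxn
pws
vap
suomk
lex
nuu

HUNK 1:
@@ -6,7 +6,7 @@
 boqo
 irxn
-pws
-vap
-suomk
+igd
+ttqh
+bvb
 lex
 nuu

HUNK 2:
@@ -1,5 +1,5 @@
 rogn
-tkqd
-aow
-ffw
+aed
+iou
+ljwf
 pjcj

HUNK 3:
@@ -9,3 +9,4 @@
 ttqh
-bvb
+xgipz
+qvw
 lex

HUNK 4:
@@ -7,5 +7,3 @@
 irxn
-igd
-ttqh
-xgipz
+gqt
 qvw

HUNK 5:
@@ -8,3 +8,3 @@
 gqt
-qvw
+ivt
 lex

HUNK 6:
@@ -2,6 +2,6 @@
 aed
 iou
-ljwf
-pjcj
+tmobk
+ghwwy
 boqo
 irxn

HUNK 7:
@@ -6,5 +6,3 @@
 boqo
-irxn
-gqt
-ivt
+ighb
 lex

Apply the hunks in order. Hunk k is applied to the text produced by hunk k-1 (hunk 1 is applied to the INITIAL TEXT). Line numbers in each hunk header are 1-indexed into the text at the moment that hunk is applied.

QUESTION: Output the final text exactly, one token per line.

Hunk 1: at line 6 remove [pws,vap,suomk] add [igd,ttqh,bvb] -> 12 lines: rogn tkqd aow ffw pjcj boqo irxn igd ttqh bvb lex nuu
Hunk 2: at line 1 remove [tkqd,aow,ffw] add [aed,iou,ljwf] -> 12 lines: rogn aed iou ljwf pjcj boqo irxn igd ttqh bvb lex nuu
Hunk 3: at line 9 remove [bvb] add [xgipz,qvw] -> 13 lines: rogn aed iou ljwf pjcj boqo irxn igd ttqh xgipz qvw lex nuu
Hunk 4: at line 7 remove [igd,ttqh,xgipz] add [gqt] -> 11 lines: rogn aed iou ljwf pjcj boqo irxn gqt qvw lex nuu
Hunk 5: at line 8 remove [qvw] add [ivt] -> 11 lines: rogn aed iou ljwf pjcj boqo irxn gqt ivt lex nuu
Hunk 6: at line 2 remove [ljwf,pjcj] add [tmobk,ghwwy] -> 11 lines: rogn aed iou tmobk ghwwy boqo irxn gqt ivt lex nuu
Hunk 7: at line 6 remove [irxn,gqt,ivt] add [ighb] -> 9 lines: rogn aed iou tmobk ghwwy boqo ighb lex nuu

Answer: rogn
aed
iou
tmobk
ghwwy
boqo
ighb
lex
nuu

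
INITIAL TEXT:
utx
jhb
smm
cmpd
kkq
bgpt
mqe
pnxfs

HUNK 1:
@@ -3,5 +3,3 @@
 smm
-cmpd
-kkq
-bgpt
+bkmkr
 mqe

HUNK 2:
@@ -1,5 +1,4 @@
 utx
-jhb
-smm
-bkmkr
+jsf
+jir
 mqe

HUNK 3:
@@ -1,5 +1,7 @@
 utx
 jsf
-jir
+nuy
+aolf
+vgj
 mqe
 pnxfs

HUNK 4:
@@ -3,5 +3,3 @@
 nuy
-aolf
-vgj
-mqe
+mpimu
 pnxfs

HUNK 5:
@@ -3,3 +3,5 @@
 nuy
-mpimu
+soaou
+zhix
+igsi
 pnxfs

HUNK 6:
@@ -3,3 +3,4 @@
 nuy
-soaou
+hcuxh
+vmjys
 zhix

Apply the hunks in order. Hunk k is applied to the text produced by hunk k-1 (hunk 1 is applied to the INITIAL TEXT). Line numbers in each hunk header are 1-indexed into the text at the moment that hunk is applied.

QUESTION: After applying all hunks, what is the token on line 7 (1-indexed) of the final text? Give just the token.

Hunk 1: at line 3 remove [cmpd,kkq,bgpt] add [bkmkr] -> 6 lines: utx jhb smm bkmkr mqe pnxfs
Hunk 2: at line 1 remove [jhb,smm,bkmkr] add [jsf,jir] -> 5 lines: utx jsf jir mqe pnxfs
Hunk 3: at line 1 remove [jir] add [nuy,aolf,vgj] -> 7 lines: utx jsf nuy aolf vgj mqe pnxfs
Hunk 4: at line 3 remove [aolf,vgj,mqe] add [mpimu] -> 5 lines: utx jsf nuy mpimu pnxfs
Hunk 5: at line 3 remove [mpimu] add [soaou,zhix,igsi] -> 7 lines: utx jsf nuy soaou zhix igsi pnxfs
Hunk 6: at line 3 remove [soaou] add [hcuxh,vmjys] -> 8 lines: utx jsf nuy hcuxh vmjys zhix igsi pnxfs
Final line 7: igsi

Answer: igsi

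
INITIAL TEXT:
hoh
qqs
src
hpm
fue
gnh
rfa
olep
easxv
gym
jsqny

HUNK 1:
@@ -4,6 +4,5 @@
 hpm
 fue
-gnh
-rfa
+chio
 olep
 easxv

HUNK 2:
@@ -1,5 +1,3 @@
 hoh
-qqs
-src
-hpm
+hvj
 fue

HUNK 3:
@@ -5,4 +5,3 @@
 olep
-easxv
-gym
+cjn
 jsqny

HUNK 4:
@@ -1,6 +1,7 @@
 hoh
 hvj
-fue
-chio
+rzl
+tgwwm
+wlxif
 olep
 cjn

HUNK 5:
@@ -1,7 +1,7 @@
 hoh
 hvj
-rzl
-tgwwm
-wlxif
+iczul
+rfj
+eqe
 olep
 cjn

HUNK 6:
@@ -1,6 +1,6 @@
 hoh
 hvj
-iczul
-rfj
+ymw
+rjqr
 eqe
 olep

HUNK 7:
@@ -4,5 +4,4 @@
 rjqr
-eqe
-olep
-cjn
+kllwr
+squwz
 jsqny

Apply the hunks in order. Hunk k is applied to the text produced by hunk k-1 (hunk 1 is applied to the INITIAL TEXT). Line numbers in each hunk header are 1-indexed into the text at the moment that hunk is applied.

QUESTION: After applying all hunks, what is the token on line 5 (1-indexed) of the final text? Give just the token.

Hunk 1: at line 4 remove [gnh,rfa] add [chio] -> 10 lines: hoh qqs src hpm fue chio olep easxv gym jsqny
Hunk 2: at line 1 remove [qqs,src,hpm] add [hvj] -> 8 lines: hoh hvj fue chio olep easxv gym jsqny
Hunk 3: at line 5 remove [easxv,gym] add [cjn] -> 7 lines: hoh hvj fue chio olep cjn jsqny
Hunk 4: at line 1 remove [fue,chio] add [rzl,tgwwm,wlxif] -> 8 lines: hoh hvj rzl tgwwm wlxif olep cjn jsqny
Hunk 5: at line 1 remove [rzl,tgwwm,wlxif] add [iczul,rfj,eqe] -> 8 lines: hoh hvj iczul rfj eqe olep cjn jsqny
Hunk 6: at line 1 remove [iczul,rfj] add [ymw,rjqr] -> 8 lines: hoh hvj ymw rjqr eqe olep cjn jsqny
Hunk 7: at line 4 remove [eqe,olep,cjn] add [kllwr,squwz] -> 7 lines: hoh hvj ymw rjqr kllwr squwz jsqny
Final line 5: kllwr

Answer: kllwr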